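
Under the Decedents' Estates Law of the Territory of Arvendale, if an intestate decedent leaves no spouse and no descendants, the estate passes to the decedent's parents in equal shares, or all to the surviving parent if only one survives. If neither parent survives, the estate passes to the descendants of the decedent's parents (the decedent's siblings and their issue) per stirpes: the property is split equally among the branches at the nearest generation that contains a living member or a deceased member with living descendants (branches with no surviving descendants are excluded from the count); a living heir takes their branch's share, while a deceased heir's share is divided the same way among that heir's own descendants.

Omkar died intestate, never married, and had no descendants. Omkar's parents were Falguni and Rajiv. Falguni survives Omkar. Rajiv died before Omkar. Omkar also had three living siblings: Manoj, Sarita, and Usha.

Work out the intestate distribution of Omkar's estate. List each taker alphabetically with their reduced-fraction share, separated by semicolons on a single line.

Falguni 1

Only one parent, Falguni, survives, so Falguni takes the entire estate. The siblings take nothing because a surviving parent has priority.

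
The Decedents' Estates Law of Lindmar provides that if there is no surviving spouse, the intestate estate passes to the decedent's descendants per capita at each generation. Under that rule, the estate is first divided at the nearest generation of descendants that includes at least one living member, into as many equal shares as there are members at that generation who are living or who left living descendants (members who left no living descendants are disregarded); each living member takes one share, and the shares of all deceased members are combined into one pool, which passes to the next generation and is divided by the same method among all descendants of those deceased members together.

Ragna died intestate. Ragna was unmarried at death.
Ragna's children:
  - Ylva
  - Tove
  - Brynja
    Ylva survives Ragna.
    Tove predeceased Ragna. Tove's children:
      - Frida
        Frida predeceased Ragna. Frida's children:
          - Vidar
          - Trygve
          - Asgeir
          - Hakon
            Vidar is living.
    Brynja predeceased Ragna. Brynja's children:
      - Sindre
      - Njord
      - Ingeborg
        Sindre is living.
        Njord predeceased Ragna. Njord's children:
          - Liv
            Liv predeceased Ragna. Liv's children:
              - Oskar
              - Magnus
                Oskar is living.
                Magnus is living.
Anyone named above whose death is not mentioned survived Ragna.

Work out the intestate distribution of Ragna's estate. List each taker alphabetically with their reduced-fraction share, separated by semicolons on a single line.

Asgeir 1/15; Hakon 1/15; Ingeborg 1/6; Magnus 1/30; Oskar 1/30; Sindre 1/6; Trygve 1/15; Vidar 1/15; Ylva 1/3

There is no surviving spouse, so the entire estate passes to Ragna's descendants per capita at each generation.
At generation 1 (Ylva, Tove, Brynja) there are 3 shares of (1)/3 = 1/3 each.
Living: Ylva — each takes 1/3.
Deceased: Tove and Brynja. Their combined 2/3 is pooled and carried to generation 2.
At generation 2 (Frida, Sindre, Njord, Ingeborg) there are 4 shares of (2/3)/4 = 1/6 each.
Living: Sindre and Ingeborg — each takes 1/6.
Deceased: Frida and Njord. Their combined 1/3 is pooled and carried to generation 3.
At generation 3 (Vidar, Trygve, Asgeir, Hakon, Liv) there are 5 shares of (1/3)/5 = 1/15 each.
Living: Vidar, Trygve, Asgeir, and Hakon — each takes 1/15.
Deceased: Liv. That 1/15 share is carried to generation 4.
At generation 4 (Oskar, Magnus) there are 2 shares of (1/15)/2 = 1/30 each.
Living: Oskar and Magnus — each takes 1/30.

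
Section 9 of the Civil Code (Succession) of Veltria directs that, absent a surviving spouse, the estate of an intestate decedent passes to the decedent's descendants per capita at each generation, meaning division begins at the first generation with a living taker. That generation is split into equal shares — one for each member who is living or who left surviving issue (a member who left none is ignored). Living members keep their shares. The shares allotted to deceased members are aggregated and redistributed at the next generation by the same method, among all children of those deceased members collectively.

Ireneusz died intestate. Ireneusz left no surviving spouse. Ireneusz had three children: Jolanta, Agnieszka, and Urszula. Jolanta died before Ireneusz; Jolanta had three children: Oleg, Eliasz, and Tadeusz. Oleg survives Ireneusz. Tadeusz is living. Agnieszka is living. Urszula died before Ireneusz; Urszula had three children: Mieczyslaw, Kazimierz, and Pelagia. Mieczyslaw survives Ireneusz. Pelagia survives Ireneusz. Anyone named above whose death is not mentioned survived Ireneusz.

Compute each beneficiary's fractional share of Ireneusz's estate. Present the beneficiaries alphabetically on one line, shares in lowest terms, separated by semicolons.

There is no surviving spouse, so the entire estate passes to Ireneusz's descendants per capita at each generation.
At generation 1 (Jolanta, Agnieszka, Urszula) there are 3 shares of (1)/3 = 1/3 each.
Living: Agnieszka — each takes 1/3.
Deceased: Jolanta and Urszula. Their combined 2/3 is pooled and carried to generation 2.
At generation 2 (Oleg, Eliasz, Tadeusz, Mieczyslaw, Kazimierz, Pelagia) there are 6 shares of (2/3)/6 = 1/9 each.
Living: Oleg, Eliasz, Tadeusz, Mieczyslaw, Kazimierz, and Pelagia — each takes 1/9.

Agnieszka 1/3; Eliasz 1/9; Kazimierz 1/9; Mieczyslaw 1/9; Oleg 1/9; Pelagia 1/9; Tadeusz 1/9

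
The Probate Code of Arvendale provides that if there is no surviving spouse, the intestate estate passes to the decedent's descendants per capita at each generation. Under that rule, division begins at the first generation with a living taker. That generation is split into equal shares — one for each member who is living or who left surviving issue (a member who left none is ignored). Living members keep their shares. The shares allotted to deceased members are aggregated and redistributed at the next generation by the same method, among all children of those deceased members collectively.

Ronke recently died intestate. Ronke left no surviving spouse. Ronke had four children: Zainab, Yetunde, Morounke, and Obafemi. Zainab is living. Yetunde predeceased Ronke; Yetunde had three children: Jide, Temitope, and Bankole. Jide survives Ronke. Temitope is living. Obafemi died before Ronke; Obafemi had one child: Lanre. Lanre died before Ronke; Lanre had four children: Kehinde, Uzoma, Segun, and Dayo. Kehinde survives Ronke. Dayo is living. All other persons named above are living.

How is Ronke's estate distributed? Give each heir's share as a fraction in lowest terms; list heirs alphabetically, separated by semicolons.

Bankole 1/8; Dayo 1/32; Jide 1/8; Kehinde 1/32; Morounke 1/4; Segun 1/32; Temitope 1/8; Uzoma 1/32; Zainab 1/4

There is no surviving spouse, so the entire estate passes to Ronke's descendants per capita at each generation.
At generation 1 (Zainab, Yetunde, Morounke, Obafemi) there are 4 shares of (1)/4 = 1/4 each.
Living: Zainab and Morounke — each takes 1/4.
Deceased: Yetunde and Obafemi. Their combined 1/2 is pooled and carried to generation 2.
At generation 2 (Jide, Temitope, Bankole, Lanre) there are 4 shares of (1/2)/4 = 1/8 each.
Living: Jide, Temitope, and Bankole — each takes 1/8.
Deceased: Lanre. That 1/8 share is carried to generation 3.
At generation 3 (Kehinde, Uzoma, Segun, Dayo) there are 4 shares of (1/8)/4 = 1/32 each.
Living: Kehinde, Uzoma, Segun, and Dayo — each takes 1/32.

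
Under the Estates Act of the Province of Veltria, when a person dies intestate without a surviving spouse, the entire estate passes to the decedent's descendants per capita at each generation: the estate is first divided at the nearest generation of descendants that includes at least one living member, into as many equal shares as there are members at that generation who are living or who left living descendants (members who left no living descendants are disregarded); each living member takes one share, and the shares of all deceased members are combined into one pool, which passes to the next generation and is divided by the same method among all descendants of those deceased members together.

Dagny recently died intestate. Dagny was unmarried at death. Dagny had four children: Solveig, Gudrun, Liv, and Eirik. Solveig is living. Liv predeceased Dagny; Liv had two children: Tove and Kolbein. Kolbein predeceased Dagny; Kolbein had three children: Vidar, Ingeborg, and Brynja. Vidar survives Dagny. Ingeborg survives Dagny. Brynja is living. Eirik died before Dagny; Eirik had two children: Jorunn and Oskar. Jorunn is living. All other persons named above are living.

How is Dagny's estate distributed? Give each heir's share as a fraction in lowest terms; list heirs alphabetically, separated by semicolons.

There is no surviving spouse, so the entire estate passes to Dagny's descendants per capita at each generation.
At generation 1 (Solveig, Gudrun, Liv, Eirik) there are 4 shares of (1)/4 = 1/4 each.
Living: Solveig and Gudrun — each takes 1/4.
Deceased: Liv and Eirik. Their combined 1/2 is pooled and carried to generation 2.
At generation 2 (Tove, Kolbein, Jorunn, Oskar) there are 4 shares of (1/2)/4 = 1/8 each.
Living: Tove, Jorunn, and Oskar — each takes 1/8.
Deceased: Kolbein. That 1/8 share is carried to generation 3.
At generation 3 (Vidar, Ingeborg, Brynja) there are 3 shares of (1/8)/3 = 1/24 each.
Living: Vidar, Ingeborg, and Brynja — each takes 1/24.

Brynja 1/24; Gudrun 1/4; Ingeborg 1/24; Jorunn 1/8; Oskar 1/8; Solveig 1/4; Tove 1/8; Vidar 1/24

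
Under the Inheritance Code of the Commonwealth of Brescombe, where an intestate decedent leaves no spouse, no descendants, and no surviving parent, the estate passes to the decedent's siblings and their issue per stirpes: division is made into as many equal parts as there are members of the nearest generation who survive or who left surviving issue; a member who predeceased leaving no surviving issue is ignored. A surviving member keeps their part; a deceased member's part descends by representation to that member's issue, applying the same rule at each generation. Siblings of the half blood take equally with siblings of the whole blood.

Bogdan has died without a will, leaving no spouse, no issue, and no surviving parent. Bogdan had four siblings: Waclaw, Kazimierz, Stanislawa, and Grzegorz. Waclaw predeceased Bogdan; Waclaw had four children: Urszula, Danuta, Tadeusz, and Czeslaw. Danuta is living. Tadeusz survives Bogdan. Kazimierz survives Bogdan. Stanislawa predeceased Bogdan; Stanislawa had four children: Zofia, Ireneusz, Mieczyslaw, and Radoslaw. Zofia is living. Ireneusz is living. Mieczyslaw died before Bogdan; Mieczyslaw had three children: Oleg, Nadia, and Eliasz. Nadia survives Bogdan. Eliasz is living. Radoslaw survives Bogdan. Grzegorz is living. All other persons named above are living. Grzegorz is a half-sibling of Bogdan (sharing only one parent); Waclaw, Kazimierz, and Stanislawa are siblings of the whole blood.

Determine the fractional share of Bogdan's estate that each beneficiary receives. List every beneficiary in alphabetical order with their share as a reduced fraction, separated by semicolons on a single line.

No spouse, descendants, or parent survives, so the estate passes to Bogdan's siblings per stirpes.
Half-blood and whole-blood siblings take equally under the stated rule.
The estate is divided into 4 equal shares of 1/4 among Waclaw, Kazimierz, Stanislawa, Grzegorz.
Waclaw predeceased; the 1/4 allotted to Waclaw's branch passes to Waclaw's issue by representation.
The 1/4 is divided into 4 equal shares of 1/16 among Urszula, Danuta, Tadeusz, Czeslaw.
Urszula is living and takes 1/16.
Danuta is living and takes 1/16.
Tadeusz is living and takes 1/16.
Czeslaw is living and takes 1/16.
Kazimierz is living and takes 1/4.
Stanislawa predeceased; the 1/4 allotted to Stanislawa's branch passes to Stanislawa's issue by representation.
The 1/4 is divided into 4 equal shares of 1/16 among Zofia, Ireneusz, Mieczyslaw, Radoslaw.
Zofia is living and takes 1/16.
Ireneusz is living and takes 1/16.
Mieczyslaw predeceased; the 1/16 allotted to Mieczyslaw's branch passes to Mieczyslaw's issue by representation.
The 1/16 is divided into 3 equal shares of 1/48 among Oleg, Nadia, Eliasz.
Oleg is living and takes 1/48.
Nadia is living and takes 1/48.
Eliasz is living and takes 1/48.
Radoslaw is living and takes 1/16.
Grzegorz is living and takes 1/4.

Czeslaw 1/16; Danuta 1/16; Eliasz 1/48; Grzegorz 1/4; Ireneusz 1/16; Kazimierz 1/4; Nadia 1/48; Oleg 1/48; Radoslaw 1/16; Tadeusz 1/16; Urszula 1/16; Zofia 1/16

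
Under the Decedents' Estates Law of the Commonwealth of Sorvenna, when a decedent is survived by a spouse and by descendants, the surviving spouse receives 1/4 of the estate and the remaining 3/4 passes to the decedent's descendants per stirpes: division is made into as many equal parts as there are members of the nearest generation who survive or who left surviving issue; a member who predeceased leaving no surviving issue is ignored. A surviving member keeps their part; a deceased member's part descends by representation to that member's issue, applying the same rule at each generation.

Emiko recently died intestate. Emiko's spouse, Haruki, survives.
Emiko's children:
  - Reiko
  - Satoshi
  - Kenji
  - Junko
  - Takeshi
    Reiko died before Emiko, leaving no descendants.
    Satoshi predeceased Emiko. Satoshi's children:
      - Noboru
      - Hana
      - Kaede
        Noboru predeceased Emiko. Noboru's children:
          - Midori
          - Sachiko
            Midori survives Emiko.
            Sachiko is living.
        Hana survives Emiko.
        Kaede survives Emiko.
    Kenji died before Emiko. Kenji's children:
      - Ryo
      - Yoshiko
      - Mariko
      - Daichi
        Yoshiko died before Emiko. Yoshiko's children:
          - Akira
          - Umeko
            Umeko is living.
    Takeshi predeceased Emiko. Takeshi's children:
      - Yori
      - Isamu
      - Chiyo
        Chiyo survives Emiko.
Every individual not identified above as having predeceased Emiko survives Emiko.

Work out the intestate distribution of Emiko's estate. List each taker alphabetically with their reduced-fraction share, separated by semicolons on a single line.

Haruki, as surviving spouse, takes 1/4.
The remaining 3/4 passes to Emiko's descendants per stirpes.
Reiko left no surviving issue, so that branch lapses and is disregarded.
The 3/4 is divided into 4 equal shares of 3/16 among Satoshi, Kenji, Junko, Takeshi.
Satoshi predeceased; the 3/16 allotted to Satoshi's branch passes to Satoshi's issue by representation.
The 3/16 is divided into 3 equal shares of 1/16 among Noboru, Hana, Kaede.
Noboru predeceased; the 1/16 allotted to Noboru's branch passes to Noboru's issue by representation.
The 1/16 is divided into 2 equal shares of 1/32 among Midori, Sachiko.
Midori is living and takes 1/32.
Sachiko is living and takes 1/32.
Hana is living and takes 1/16.
Kaede is living and takes 1/16.
Kenji predeceased; the 3/16 allotted to Kenji's branch passes to Kenji's issue by representation.
The 3/16 is divided into 4 equal shares of 3/64 among Ryo, Yoshiko, Mariko, Daichi.
Ryo is living and takes 3/64.
Yoshiko predeceased; the 3/64 allotted to Yoshiko's branch passes to Yoshiko's issue by representation.
The 3/64 is divided into 2 equal shares of 3/128 among Akira, Umeko.
Akira is living and takes 3/128.
Umeko is living and takes 3/128.
Mariko is living and takes 3/64.
Daichi is living and takes 3/64.
Junko is living and takes 3/16.
Takeshi predeceased; the 3/16 allotted to Takeshi's branch passes to Takeshi's issue by representation.
The 3/16 is divided into 3 equal shares of 1/16 among Yori, Isamu, Chiyo.
Yori is living and takes 1/16.
Isamu is living and takes 1/16.
Chiyo is living and takes 1/16.

Akira 3/128; Chiyo 1/16; Daichi 3/64; Hana 1/16; Haruki 1/4; Isamu 1/16; Junko 3/16; Kaede 1/16; Mariko 3/64; Midori 1/32; Ryo 3/64; Sachiko 1/32; Umeko 3/128; Yori 1/16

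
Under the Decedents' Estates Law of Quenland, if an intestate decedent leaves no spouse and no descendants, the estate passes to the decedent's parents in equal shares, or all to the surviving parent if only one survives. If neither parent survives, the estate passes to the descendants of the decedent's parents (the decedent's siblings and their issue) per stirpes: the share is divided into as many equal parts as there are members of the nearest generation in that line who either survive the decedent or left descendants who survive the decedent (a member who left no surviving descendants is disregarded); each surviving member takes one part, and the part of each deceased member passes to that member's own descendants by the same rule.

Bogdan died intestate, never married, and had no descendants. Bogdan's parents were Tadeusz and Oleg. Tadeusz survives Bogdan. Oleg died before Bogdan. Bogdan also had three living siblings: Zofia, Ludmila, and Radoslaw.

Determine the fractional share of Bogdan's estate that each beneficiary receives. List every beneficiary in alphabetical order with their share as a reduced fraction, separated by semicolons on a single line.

Tadeusz 1

Only one parent, Tadeusz, survives, so Tadeusz takes the entire estate. The siblings take nothing because a surviving parent has priority.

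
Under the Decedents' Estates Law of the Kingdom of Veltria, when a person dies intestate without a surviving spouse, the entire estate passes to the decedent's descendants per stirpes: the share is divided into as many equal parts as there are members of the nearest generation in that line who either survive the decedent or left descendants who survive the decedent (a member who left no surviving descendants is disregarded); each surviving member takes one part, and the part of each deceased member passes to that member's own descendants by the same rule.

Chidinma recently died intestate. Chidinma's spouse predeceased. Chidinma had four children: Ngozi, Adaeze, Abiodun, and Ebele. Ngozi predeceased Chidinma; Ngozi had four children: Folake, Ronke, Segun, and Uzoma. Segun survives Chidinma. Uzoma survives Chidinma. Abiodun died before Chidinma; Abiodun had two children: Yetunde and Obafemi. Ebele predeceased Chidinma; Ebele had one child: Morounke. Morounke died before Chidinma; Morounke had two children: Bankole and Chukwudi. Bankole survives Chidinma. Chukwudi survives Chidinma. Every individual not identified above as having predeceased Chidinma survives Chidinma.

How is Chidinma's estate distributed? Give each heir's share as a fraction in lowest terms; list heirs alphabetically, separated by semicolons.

There is no surviving spouse, so the entire estate passes to Chidinma's descendants per stirpes.
The estate is divided into 4 equal shares of 1/4 among Ngozi, Adaeze, Abiodun, Ebele.
Ngozi predeceased; the 1/4 allotted to Ngozi's branch passes to Ngozi's issue by representation.
The 1/4 is divided into 4 equal shares of 1/16 among Folake, Ronke, Segun, Uzoma.
Folake is living and takes 1/16.
Ronke is living and takes 1/16.
Segun is living and takes 1/16.
Uzoma is living and takes 1/16.
Adaeze is living and takes 1/4.
Abiodun predeceased; the 1/4 allotted to Abiodun's branch passes to Abiodun's issue by representation.
The 1/4 is divided into 2 equal shares of 1/8 among Yetunde, Obafemi.
Yetunde is living and takes 1/8.
Obafemi is living and takes 1/8.
Ebele predeceased; the 1/4 allotted to Ebele's branch passes to Ebele's issue by representation.
Morounke's line is the sole branch at this level, so the full 1/4 passes to Morounke's issue by representation.
The 1/4 is divided into 2 equal shares of 1/8 among Bankole, Chukwudi.
Bankole is living and takes 1/8.
Chukwudi is living and takes 1/8.

Adaeze 1/4; Bankole 1/8; Chukwudi 1/8; Folake 1/16; Obafemi 1/8; Ronke 1/16; Segun 1/16; Uzoma 1/16; Yetunde 1/8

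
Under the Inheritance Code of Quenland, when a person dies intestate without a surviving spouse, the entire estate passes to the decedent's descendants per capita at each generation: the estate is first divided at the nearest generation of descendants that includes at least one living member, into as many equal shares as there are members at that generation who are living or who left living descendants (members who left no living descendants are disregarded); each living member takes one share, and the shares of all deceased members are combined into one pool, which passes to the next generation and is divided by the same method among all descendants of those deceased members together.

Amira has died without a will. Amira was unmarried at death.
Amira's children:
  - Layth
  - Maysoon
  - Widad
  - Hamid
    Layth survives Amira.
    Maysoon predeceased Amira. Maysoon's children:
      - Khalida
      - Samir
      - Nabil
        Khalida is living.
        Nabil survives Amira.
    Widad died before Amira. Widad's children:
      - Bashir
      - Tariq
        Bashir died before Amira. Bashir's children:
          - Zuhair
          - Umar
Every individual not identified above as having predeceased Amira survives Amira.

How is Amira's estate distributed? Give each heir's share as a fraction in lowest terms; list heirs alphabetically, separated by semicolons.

There is no surviving spouse, so the entire estate passes to Amira's descendants per capita at each generation.
At generation 1 (Layth, Maysoon, Widad, Hamid) there are 4 shares of (1)/4 = 1/4 each.
Living: Layth and Hamid — each takes 1/4.
Deceased: Maysoon and Widad. Their combined 1/2 is pooled and carried to generation 2.
At generation 2 (Khalida, Samir, Nabil, Bashir, Tariq) there are 5 shares of (1/2)/5 = 1/10 each.
Living: Khalida, Samir, Nabil, and Tariq — each takes 1/10.
Deceased: Bashir. That 1/10 share is carried to generation 3.
At generation 3 (Zuhair, Umar) there are 2 shares of (1/10)/2 = 1/20 each.
Living: Zuhair and Umar — each takes 1/20.

Hamid 1/4; Khalida 1/10; Layth 1/4; Nabil 1/10; Samir 1/10; Tariq 1/10; Umar 1/20; Zuhair 1/20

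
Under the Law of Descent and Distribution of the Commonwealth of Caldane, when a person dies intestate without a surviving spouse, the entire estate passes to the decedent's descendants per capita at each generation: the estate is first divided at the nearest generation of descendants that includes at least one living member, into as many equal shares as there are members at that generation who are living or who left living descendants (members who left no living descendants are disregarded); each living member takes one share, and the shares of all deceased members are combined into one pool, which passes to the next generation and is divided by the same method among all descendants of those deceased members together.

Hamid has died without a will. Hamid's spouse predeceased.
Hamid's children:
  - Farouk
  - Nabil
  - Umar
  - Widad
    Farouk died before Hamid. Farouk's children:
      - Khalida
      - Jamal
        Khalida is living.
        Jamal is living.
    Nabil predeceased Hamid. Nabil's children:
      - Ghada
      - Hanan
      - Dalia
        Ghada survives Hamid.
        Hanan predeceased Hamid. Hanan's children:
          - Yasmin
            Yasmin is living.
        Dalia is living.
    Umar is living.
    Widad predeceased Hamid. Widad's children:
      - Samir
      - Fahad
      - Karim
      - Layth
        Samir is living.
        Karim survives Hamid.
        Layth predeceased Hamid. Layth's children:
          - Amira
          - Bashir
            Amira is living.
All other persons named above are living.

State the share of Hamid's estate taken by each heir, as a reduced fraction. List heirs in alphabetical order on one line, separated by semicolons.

There is no surviving spouse, so the entire estate passes to Hamid's descendants per capita at each generation.
At generation 1 (Farouk, Nabil, Umar, Widad) there are 4 shares of (1)/4 = 1/4 each.
Living: Umar — each takes 1/4.
Deceased: Farouk, Nabil, and Widad. Their combined 3/4 is pooled and carried to generation 2.
At generation 2 (Khalida, Jamal, Ghada, Hanan, Dalia, Samir, Fahad, Karim, Layth) there are 9 shares of (3/4)/9 = 1/12 each.
Living: Khalida, Jamal, Ghada, Dalia, Samir, Fahad, and Karim — each takes 1/12.
Deceased: Hanan and Layth. Their combined 1/6 is pooled and carried to generation 3.
At generation 3 (Yasmin, Amira, Bashir) there are 3 shares of (1/6)/3 = 1/18 each.
Living: Yasmin, Amira, and Bashir — each takes 1/18.

Amira 1/18; Bashir 1/18; Dalia 1/12; Fahad 1/12; Ghada 1/12; Jamal 1/12; Karim 1/12; Khalida 1/12; Samir 1/12; Umar 1/4; Yasmin 1/18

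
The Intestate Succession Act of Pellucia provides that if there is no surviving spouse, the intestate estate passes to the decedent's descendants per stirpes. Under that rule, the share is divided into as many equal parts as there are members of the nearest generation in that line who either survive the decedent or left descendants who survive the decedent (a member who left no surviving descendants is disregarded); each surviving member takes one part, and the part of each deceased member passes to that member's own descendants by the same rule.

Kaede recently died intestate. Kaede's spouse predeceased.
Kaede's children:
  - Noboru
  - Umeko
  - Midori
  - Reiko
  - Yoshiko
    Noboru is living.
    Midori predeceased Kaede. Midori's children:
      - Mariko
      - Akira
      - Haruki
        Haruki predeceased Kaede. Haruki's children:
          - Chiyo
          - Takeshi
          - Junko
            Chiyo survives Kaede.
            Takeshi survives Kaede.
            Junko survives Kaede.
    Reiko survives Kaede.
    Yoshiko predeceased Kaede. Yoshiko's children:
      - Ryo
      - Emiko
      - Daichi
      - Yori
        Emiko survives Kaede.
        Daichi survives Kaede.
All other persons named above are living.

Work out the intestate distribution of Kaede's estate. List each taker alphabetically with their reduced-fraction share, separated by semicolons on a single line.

There is no surviving spouse, so the entire estate passes to Kaede's descendants per stirpes.
The estate is divided into 5 equal shares of 1/5 among Noboru, Umeko, Midori, Reiko, Yoshiko.
Noboru is living and takes 1/5.
Umeko is living and takes 1/5.
Midori predeceased; the 1/5 allotted to Midori's branch passes to Midori's issue by representation.
The 1/5 is divided into 3 equal shares of 1/15 among Mariko, Akira, Haruki.
Mariko is living and takes 1/15.
Akira is living and takes 1/15.
Haruki predeceased; the 1/15 allotted to Haruki's branch passes to Haruki's issue by representation.
The 1/15 is divided into 3 equal shares of 1/45 among Chiyo, Takeshi, Junko.
Chiyo is living and takes 1/45.
Takeshi is living and takes 1/45.
Junko is living and takes 1/45.
Reiko is living and takes 1/5.
Yoshiko predeceased; the 1/5 allotted to Yoshiko's branch passes to Yoshiko's issue by representation.
The 1/5 is divided into 4 equal shares of 1/20 among Ryo, Emiko, Daichi, Yori.
Ryo is living and takes 1/20.
Emiko is living and takes 1/20.
Daichi is living and takes 1/20.
Yori is living and takes 1/20.

Akira 1/15; Chiyo 1/45; Daichi 1/20; Emiko 1/20; Junko 1/45; Mariko 1/15; Noboru 1/5; Reiko 1/5; Ryo 1/20; Takeshi 1/45; Umeko 1/5; Yori 1/20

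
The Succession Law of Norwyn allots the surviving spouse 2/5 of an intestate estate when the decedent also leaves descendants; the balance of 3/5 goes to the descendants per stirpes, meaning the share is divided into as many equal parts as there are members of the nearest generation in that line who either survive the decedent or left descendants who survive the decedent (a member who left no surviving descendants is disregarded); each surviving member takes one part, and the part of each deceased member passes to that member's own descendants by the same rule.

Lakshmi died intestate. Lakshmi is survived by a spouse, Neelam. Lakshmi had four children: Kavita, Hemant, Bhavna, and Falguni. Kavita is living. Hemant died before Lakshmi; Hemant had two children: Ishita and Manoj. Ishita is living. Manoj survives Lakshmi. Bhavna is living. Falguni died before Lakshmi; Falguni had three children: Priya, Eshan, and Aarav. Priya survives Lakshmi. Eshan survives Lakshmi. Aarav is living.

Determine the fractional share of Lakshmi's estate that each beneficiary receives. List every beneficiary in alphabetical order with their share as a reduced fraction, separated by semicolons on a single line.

Aarav 1/20; Bhavna 3/20; Eshan 1/20; Ishita 3/40; Kavita 3/20; Manoj 3/40; Neelam 2/5; Priya 1/20

Neelam, as surviving spouse, takes 2/5.
The remaining 3/5 passes to Lakshmi's descendants per stirpes.
The 3/5 is divided into 4 equal shares of 3/20 among Kavita, Hemant, Bhavna, Falguni.
Kavita is living and takes 3/20.
Hemant predeceased; the 3/20 allotted to Hemant's branch passes to Hemant's issue by representation.
The 3/20 is divided into 2 equal shares of 3/40 among Ishita, Manoj.
Ishita is living and takes 3/40.
Manoj is living and takes 3/40.
Bhavna is living and takes 3/20.
Falguni predeceased; the 3/20 allotted to Falguni's branch passes to Falguni's issue by representation.
The 3/20 is divided into 3 equal shares of 1/20 among Priya, Eshan, Aarav.
Priya is living and takes 1/20.
Eshan is living and takes 1/20.
Aarav is living and takes 1/20.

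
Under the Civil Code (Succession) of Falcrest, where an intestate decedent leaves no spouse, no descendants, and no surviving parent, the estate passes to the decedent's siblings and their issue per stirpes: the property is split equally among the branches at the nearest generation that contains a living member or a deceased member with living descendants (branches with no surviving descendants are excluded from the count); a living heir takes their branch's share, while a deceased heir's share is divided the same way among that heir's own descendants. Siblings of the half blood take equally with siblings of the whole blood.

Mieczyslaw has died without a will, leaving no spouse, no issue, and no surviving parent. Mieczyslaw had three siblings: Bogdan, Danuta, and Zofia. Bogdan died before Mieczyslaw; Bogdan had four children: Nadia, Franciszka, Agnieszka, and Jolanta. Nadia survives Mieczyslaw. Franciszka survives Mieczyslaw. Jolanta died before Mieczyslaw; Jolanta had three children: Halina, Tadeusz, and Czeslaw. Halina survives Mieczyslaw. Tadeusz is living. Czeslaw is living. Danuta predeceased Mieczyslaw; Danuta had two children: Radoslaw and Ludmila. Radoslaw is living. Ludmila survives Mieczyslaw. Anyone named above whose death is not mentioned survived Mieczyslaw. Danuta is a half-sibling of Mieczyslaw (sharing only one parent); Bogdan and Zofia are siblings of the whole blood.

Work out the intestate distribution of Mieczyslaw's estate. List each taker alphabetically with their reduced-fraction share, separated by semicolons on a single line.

Agnieszka 1/12; Czeslaw 1/36; Franciszka 1/12; Halina 1/36; Ludmila 1/6; Nadia 1/12; Radoslaw 1/6; Tadeusz 1/36; Zofia 1/3

No spouse, descendants, or parent survives, so the estate passes to Mieczyslaw's siblings per stirpes.
Half-blood and whole-blood siblings take equally under the stated rule.
The estate is divided into 3 equal shares of 1/3 among Bogdan, Danuta, Zofia.
Bogdan predeceased; the 1/3 allotted to Bogdan's branch passes to Bogdan's issue by representation.
The 1/3 is divided into 4 equal shares of 1/12 among Nadia, Franciszka, Agnieszka, Jolanta.
Nadia is living and takes 1/12.
Franciszka is living and takes 1/12.
Agnieszka is living and takes 1/12.
Jolanta predeceased; the 1/12 allotted to Jolanta's branch passes to Jolanta's issue by representation.
The 1/12 is divided into 3 equal shares of 1/36 among Halina, Tadeusz, Czeslaw.
Halina is living and takes 1/36.
Tadeusz is living and takes 1/36.
Czeslaw is living and takes 1/36.
Danuta predeceased; the 1/3 allotted to Danuta's branch passes to Danuta's issue by representation.
The 1/3 is divided into 2 equal shares of 1/6 among Radoslaw, Ludmila.
Radoslaw is living and takes 1/6.
Ludmila is living and takes 1/6.
Zofia is living and takes 1/3.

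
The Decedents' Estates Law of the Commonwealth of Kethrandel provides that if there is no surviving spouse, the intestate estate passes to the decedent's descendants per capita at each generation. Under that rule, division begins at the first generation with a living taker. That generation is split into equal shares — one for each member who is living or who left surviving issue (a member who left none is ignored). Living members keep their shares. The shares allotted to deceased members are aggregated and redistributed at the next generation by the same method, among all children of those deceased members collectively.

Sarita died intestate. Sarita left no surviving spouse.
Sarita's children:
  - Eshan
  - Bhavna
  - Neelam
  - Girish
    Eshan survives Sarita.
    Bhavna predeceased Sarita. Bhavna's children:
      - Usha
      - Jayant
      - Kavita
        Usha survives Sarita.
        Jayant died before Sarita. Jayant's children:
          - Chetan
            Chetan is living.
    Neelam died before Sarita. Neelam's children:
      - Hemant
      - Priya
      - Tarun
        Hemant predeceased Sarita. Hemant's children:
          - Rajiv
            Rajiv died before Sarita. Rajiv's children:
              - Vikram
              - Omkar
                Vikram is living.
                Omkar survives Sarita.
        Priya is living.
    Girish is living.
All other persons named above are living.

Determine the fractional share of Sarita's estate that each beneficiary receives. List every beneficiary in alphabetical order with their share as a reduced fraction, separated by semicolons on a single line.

Chetan 1/12; Eshan 1/4; Girish 1/4; Kavita 1/12; Omkar 1/24; Priya 1/12; Tarun 1/12; Usha 1/12; Vikram 1/24

There is no surviving spouse, so the entire estate passes to Sarita's descendants per capita at each generation.
At generation 1 (Eshan, Bhavna, Neelam, Girish) there are 4 shares of (1)/4 = 1/4 each.
Living: Eshan and Girish — each takes 1/4.
Deceased: Bhavna and Neelam. Their combined 1/2 is pooled and carried to generation 2.
At generation 2 (Usha, Jayant, Kavita, Hemant, Priya, Tarun) there are 6 shares of (1/2)/6 = 1/12 each.
Living: Usha, Kavita, Priya, and Tarun — each takes 1/12.
Deceased: Jayant and Hemant. Their combined 1/6 is pooled and carried to generation 3.
At generation 3 (Chetan, Rajiv) there are 2 shares of (1/6)/2 = 1/12 each.
Living: Chetan — each takes 1/12.
Deceased: Rajiv. That 1/12 share is carried to generation 4.
At generation 4 (Vikram, Omkar) there are 2 shares of (1/12)/2 = 1/24 each.
Living: Vikram and Omkar — each takes 1/24.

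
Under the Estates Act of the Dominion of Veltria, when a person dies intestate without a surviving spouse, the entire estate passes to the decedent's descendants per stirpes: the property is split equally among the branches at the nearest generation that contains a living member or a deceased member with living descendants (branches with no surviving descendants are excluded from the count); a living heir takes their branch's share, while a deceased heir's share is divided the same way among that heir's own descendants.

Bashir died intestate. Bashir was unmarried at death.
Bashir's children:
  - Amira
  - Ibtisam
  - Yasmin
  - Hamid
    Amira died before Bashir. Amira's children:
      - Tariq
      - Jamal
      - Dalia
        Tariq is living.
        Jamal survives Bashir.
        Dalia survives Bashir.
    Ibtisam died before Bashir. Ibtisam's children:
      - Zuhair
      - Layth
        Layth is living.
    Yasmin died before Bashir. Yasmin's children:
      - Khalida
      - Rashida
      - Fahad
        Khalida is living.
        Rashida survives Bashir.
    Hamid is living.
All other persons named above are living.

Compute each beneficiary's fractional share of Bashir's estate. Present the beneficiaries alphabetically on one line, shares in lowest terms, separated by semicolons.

There is no surviving spouse, so the entire estate passes to Bashir's descendants per stirpes.
The estate is divided into 4 equal shares of 1/4 among Amira, Ibtisam, Yasmin, Hamid.
Amira predeceased; the 1/4 allotted to Amira's branch passes to Amira's issue by representation.
The 1/4 is divided into 3 equal shares of 1/12 among Tariq, Jamal, Dalia.
Tariq is living and takes 1/12.
Jamal is living and takes 1/12.
Dalia is living and takes 1/12.
Ibtisam predeceased; the 1/4 allotted to Ibtisam's branch passes to Ibtisam's issue by representation.
The 1/4 is divided into 2 equal shares of 1/8 among Zuhair, Layth.
Zuhair is living and takes 1/8.
Layth is living and takes 1/8.
Yasmin predeceased; the 1/4 allotted to Yasmin's branch passes to Yasmin's issue by representation.
The 1/4 is divided into 3 equal shares of 1/12 among Khalida, Rashida, Fahad.
Khalida is living and takes 1/12.
Rashida is living and takes 1/12.
Fahad is living and takes 1/12.
Hamid is living and takes 1/4.

Dalia 1/12; Fahad 1/12; Hamid 1/4; Jamal 1/12; Khalida 1/12; Layth 1/8; Rashida 1/12; Tariq 1/12; Zuhair 1/8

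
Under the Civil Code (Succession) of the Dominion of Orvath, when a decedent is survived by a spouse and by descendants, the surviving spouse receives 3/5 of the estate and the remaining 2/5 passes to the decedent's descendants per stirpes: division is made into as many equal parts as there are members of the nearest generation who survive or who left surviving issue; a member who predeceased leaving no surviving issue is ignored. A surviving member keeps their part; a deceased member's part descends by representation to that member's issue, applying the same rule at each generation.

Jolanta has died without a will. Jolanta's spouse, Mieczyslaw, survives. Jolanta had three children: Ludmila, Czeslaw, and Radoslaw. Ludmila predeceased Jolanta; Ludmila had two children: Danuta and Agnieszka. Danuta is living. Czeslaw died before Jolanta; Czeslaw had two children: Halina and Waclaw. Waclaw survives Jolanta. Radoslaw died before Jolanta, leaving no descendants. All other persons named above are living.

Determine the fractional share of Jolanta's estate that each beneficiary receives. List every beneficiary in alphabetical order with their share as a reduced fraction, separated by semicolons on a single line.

Agnieszka 1/10; Danuta 1/10; Halina 1/10; Mieczyslaw 3/5; Waclaw 1/10

Mieczyslaw, as surviving spouse, takes 3/5.
The remaining 2/5 passes to Jolanta's descendants per stirpes.
Radoslaw left no surviving issue, so that branch lapses and is disregarded.
The 2/5 is divided into 2 equal shares of 1/5 among Ludmila, Czeslaw.
Ludmila predeceased; the 1/5 allotted to Ludmila's branch passes to Ludmila's issue by representation.
The 1/5 is divided into 2 equal shares of 1/10 among Danuta, Agnieszka.
Danuta is living and takes 1/10.
Agnieszka is living and takes 1/10.
Czeslaw predeceased; the 1/5 allotted to Czeslaw's branch passes to Czeslaw's issue by representation.
The 1/5 is divided into 2 equal shares of 1/10 among Halina, Waclaw.
Halina is living and takes 1/10.
Waclaw is living and takes 1/10.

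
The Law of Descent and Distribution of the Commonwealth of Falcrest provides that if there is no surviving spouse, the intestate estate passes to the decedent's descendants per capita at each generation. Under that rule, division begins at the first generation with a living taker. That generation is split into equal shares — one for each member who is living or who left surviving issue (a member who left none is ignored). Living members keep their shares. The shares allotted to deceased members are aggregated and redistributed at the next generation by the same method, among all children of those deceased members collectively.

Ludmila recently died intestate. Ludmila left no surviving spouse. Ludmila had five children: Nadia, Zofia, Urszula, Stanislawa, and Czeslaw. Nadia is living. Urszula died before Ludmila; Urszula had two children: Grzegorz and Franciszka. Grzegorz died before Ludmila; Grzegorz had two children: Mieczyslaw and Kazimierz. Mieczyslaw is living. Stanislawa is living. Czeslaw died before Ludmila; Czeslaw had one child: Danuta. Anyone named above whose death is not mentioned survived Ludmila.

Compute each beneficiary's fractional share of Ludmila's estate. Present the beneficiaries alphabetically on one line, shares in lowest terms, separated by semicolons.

Danuta 2/15; Franciszka 2/15; Kazimierz 1/15; Mieczyslaw 1/15; Nadia 1/5; Stanislawa 1/5; Zofia 1/5

There is no surviving spouse, so the entire estate passes to Ludmila's descendants per capita at each generation.
At generation 1 (Nadia, Zofia, Urszula, Stanislawa, Czeslaw) there are 5 shares of (1)/5 = 1/5 each.
Living: Nadia, Zofia, and Stanislawa — each takes 1/5.
Deceased: Urszula and Czeslaw. Their combined 2/5 is pooled and carried to generation 2.
At generation 2 (Grzegorz, Franciszka, Danuta) there are 3 shares of (2/5)/3 = 2/15 each.
Living: Franciszka and Danuta — each takes 2/15.
Deceased: Grzegorz. That 2/15 share is carried to generation 3.
At generation 3 (Mieczyslaw, Kazimierz) there are 2 shares of (2/15)/2 = 1/15 each.
Living: Mieczyslaw and Kazimierz — each takes 1/15.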